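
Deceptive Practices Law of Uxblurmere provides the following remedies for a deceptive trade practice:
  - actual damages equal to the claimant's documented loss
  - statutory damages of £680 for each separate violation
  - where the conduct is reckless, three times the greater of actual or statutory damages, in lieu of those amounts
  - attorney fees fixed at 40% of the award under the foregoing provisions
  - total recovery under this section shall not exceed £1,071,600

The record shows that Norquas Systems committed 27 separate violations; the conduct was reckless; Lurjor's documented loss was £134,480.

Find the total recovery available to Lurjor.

Statutory damages: 27 × £680 = £18,360
Greater of actual damages (£134,480) or statutory damages (£18,360): £134,480
Trebled: 3 × £134,480 = £403,440
Attorney fees: 40% of £403,440 = £161,376
Total before cap: £403,440 + £161,376 = £564,816
Cap at £1,071,600: £564,816 is within the cap, no reduction.

Total recovery: £564,816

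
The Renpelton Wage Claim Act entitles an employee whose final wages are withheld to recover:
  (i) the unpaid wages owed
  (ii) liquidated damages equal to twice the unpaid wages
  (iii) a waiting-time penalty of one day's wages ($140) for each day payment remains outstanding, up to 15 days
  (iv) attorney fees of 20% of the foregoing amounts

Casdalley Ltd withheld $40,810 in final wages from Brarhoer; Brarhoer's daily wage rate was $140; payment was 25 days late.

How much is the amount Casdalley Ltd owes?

Doubled: 2 × $40,810 = $81,620
Penalty days: min(25, 15) = 15
Waiting-time penalty: 15 × $140 = $2,100
Subtotal: $40,810 + $81,620 + $2,100 = $124,530
Attorney fees: 20% of $124,530 = $24,906
Total award: $124,530 + $24,906 = $149,436

$149,436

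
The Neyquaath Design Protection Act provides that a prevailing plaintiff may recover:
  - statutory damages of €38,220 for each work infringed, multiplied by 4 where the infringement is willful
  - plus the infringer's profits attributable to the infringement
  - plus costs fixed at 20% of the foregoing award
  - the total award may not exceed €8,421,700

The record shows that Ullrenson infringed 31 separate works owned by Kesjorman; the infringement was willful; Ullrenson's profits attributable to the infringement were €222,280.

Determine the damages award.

Statutory damages: 31 × €38,220 = €1,184,820
Multiplied by 4: 4 × €1,184,820 = €4,739,280
Combined award: €4,739,280 + €222,280 = €4,961,560
Costs: 20% of €4,961,560 = €992,312
Award plus costs: €4,961,560 + €992,312 = €5,953,872
Cap at €8,421,700: €5,953,872 is within the cap, no reduction.

€5,953,872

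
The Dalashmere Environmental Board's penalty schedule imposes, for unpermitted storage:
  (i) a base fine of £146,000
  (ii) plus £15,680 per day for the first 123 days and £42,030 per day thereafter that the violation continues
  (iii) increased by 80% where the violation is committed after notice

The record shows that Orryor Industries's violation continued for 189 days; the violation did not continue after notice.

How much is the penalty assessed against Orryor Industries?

£4,848,620

First 123 days: 123 × £15,680 = £1,928,640
Remaining days: (189 − 123) × £42,030 = £2,773,980
Per-day component: £1,928,640 + £2,773,980 = £4,702,620
Base plus per-day: £146,000 + £4,702,620 = £4,848,620
The violation did not continue after notice: no 80% increase.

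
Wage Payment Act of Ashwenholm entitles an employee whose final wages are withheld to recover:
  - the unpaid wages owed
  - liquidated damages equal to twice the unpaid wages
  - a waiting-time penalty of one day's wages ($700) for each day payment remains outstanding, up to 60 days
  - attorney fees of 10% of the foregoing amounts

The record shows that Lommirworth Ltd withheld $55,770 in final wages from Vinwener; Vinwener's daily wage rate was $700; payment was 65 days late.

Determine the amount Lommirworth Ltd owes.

Doubled: 2 × $55,770 = $111,540
Penalty days: min(65, 60) = 60
Waiting-time penalty: 60 × $700 = $42,000
Subtotal: $55,770 + $111,540 + $42,000 = $209,310
Attorney fees: 10% of $209,310 = $20,931
Total award: $209,310 + $20,931 = $230,241

$230,241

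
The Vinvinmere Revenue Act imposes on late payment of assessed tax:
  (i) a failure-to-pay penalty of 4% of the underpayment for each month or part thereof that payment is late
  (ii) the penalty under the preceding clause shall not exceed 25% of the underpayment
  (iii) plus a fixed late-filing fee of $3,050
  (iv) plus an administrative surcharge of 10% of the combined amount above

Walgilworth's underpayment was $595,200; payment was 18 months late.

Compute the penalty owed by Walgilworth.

$167,035

Accrued rate: 4% × 18 = 72%, capped at 25% → 25%
Failure-to-pay penalty: 25% of $595,200 = $148,800
Penalty before surcharge: $148,800 + $3,050 = $151,850
Administrative surcharge: 10% of $151,850 = $15,185
Total penalty: $151,850 + $15,185 = $167,035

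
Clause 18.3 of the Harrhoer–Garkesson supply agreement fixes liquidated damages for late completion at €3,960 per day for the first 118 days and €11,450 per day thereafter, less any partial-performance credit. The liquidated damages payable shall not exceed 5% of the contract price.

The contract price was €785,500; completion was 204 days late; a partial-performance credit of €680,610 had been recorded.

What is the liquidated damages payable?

First 118 days: 118 × €3,960 = €467,280
Remaining days: (204 − 118) × €11,450 = €984,700
Accrued per-day damages: €467,280 + €984,700 = €1,451,980
Less partial-performance credit: €1,451,980 − €680,610 = €771,370
Cap: 5% of €785,500 = €39,275
Cap at €39,275: €771,370 exceeds the cap → €39,275

€39,275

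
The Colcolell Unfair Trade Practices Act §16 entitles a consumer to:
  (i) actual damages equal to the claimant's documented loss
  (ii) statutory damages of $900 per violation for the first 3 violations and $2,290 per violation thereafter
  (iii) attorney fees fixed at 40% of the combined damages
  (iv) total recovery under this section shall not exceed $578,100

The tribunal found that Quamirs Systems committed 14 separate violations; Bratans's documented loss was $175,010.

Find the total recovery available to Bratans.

First 3 violations: 3 × $900 = $2,700
Remaining violations: (14 − 3) × $2,290 = $25,190
Statutory damages: $2,700 + $25,190 = $27,890
Combined damages: $175,010 + $27,890 = $202,900
Attorney fees: 40% of $202,900 = $81,160
Total before cap: $202,900 + $81,160 = $284,060
Cap at $578,100: $284,060 is within the cap, no reduction.

$284,060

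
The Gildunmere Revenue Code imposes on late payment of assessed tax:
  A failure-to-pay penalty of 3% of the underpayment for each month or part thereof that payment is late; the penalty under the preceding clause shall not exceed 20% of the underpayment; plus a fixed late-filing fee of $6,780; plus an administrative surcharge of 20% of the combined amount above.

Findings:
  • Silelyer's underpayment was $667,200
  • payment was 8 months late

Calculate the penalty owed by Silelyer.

Accrued rate: 3% × 8 = 24%, capped at 20% → 20%
Failure-to-pay penalty: 20% of $667,200 = $133,440
Penalty before surcharge: $133,440 + $6,780 = $140,220
Administrative surcharge: 20% of $140,220 = $28,044
Total penalty: $140,220 + $28,044 = $168,264

Penalty: $168,264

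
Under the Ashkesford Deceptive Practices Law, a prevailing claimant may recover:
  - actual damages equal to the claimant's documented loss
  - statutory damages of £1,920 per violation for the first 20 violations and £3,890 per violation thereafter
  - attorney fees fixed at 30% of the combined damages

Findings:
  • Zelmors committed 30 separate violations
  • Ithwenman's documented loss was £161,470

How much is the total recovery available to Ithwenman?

First 20 violations: 20 × £1,920 = £38,400
Remaining violations: (30 − 20) × £3,890 = £38,900
Statutory damages: £38,400 + £38,900 = £77,300
Combined damages: £161,470 + £77,300 = £238,770
Attorney fees: 30% of £238,770 = £71,631
Total recovery: £238,770 + £71,631 = £310,401

£310,401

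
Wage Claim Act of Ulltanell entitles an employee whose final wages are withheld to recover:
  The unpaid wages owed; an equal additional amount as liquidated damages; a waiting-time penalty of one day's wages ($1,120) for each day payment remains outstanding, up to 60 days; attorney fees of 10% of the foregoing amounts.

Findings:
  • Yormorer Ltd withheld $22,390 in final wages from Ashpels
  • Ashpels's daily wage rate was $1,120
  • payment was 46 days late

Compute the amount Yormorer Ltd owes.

Liquidated damages (equal amount): $22,390
Penalty days: min(46, 60) = 46
Waiting-time penalty: 46 × $1,120 = $51,520
Subtotal: $22,390 + $22,390 + $51,520 = $96,300
Attorney fees: 10% of $96,300 = $9,630
Total award: $96,300 + $9,630 = $105,930

$105,930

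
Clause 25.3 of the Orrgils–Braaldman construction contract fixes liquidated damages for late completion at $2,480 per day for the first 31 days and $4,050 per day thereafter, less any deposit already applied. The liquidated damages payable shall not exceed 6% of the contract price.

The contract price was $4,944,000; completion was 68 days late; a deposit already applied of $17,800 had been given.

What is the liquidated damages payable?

Liquidated damages: $208,930

First 31 days: 31 × $2,480 = $76,880
Remaining days: (68 − 31) × $4,050 = $149,850
Accrued per-day damages: $76,880 + $149,850 = $226,730
Less deposit already applied: $226,730 − $17,800 = $208,930
Cap: 6% of $4,944,000 = $296,640
Cap at $296,640: $208,930 is within the cap, no reduction.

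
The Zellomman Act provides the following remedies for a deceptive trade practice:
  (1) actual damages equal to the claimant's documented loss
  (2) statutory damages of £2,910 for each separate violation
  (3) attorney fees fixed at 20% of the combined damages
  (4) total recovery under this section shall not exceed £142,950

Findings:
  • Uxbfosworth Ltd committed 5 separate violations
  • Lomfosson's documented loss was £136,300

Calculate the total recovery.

Statutory damages: 5 × £2,910 = £14,550
Combined damages: £136,300 + £14,550 = £150,850
Attorney fees: 20% of £150,850 = £30,170
Total before cap: £150,850 + £30,170 = £181,020
Cap at £142,950: £181,020 exceeds the cap → £142,950

£142,950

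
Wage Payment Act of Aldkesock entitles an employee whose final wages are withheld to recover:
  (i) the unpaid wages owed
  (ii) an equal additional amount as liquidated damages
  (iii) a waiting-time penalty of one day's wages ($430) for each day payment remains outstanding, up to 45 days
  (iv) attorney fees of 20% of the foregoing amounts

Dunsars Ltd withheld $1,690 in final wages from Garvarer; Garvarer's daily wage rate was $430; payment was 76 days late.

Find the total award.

Liquidated damages (equal amount): $1,690
Penalty days: min(76, 45) = 45
Waiting-time penalty: 45 × $430 = $19,350
Subtotal: $1,690 + $1,690 + $19,350 = $22,730
Attorney fees: 20% of $22,730 = $4,546
Total award: $22,730 + $4,546 = $27,276

Total award: $27,276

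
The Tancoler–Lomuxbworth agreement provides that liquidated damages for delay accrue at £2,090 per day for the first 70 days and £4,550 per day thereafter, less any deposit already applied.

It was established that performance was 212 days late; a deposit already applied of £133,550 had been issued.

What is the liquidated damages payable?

First 70 days: 70 × £2,090 = £146,300
Remaining days: (212 − 70) × £4,550 = £646,100
Accrued per-day damages: £146,300 + £646,100 = £792,400
Less deposit already applied: £792,400 − £133,550 = £658,850

£658,850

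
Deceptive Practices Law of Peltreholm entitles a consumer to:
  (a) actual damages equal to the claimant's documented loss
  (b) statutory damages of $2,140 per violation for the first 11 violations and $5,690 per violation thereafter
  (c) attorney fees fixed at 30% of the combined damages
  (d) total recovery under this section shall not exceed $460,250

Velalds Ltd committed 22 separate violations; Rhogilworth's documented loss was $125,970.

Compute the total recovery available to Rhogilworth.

$275,730

First 11 violations: 11 × $2,140 = $23,540
Remaining violations: (22 − 11) × $5,690 = $62,590
Statutory damages: $23,540 + $62,590 = $86,130
Combined damages: $125,970 + $86,130 = $212,100
Attorney fees: 30% of $212,100 = $63,630
Total before cap: $212,100 + $63,630 = $275,730
Cap at $460,250: $275,730 is within the cap, no reduction.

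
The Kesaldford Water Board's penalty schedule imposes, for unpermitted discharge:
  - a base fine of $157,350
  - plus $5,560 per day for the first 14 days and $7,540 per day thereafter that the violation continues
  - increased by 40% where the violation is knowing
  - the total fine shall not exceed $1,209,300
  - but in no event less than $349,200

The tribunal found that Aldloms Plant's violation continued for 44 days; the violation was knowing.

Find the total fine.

$645,946

First 14 days: 14 × $5,560 = $77,840
Remaining days: (44 − 14) × $7,540 = $226,200
Per-day component: $77,840 + $226,200 = $304,040
Base plus per-day: $157,350 + $304,040 = $461,390
Enhancement: 40% of $461,390 = $184,556
Enhanced fine: $461,390 + $184,556 = $645,946
Cap at $1,209,300: $645,946 is within the cap, no reduction.
Minimum $349,200: $645,946 meets the minimum, no increase.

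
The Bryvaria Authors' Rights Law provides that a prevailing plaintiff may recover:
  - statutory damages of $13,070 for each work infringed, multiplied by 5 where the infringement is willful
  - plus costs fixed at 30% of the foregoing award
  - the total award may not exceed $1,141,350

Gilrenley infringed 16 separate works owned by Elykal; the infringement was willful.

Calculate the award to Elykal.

Award: $1,141,350

Statutory damages: 16 × $13,070 = $209,120
Multiplied by 5: 5 × $209,120 = $1,045,600
Costs: 30% of $1,045,600 = $313,680
Award plus costs: $1,045,600 + $313,680 = $1,359,280
Cap at $1,141,350: $1,359,280 exceeds the cap → $1,141,350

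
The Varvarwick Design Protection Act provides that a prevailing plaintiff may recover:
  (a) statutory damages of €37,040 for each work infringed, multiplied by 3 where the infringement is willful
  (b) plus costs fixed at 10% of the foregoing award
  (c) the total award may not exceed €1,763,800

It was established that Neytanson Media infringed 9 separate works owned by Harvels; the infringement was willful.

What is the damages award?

€1,100,088

Statutory damages: 9 × €37,040 = €333,360
Trebled: 3 × €333,360 = €1,000,080
Costs: 10% of €1,000,080 = €100,008
Award plus costs: €1,000,080 + €100,008 = €1,100,088
Cap at €1,763,800: €1,100,088 is within the cap, no reduction.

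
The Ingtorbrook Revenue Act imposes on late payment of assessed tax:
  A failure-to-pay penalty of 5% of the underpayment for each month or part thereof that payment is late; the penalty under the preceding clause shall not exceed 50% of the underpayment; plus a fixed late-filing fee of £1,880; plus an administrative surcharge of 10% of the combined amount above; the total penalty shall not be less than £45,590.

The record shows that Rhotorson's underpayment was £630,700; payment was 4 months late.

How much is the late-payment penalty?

Accrued rate: 5% × 4 = 20%, capped at 50% → 20%
Failure-to-pay penalty: 20% of £630,700 = £126,140
Penalty before surcharge: £126,140 + £1,880 = £128,020
Administrative surcharge: 10% of £128,020 = £12,802
Total penalty: £128,020 + £12,802 = £140,822
Minimum £45,590: £140,822 meets the minimum, no increase.

£140,822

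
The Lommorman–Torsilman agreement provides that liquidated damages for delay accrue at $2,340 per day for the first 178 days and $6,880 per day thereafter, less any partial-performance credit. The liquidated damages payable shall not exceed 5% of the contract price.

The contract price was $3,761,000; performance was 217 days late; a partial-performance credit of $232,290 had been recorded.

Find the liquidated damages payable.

$188,050

First 178 days: 178 × $2,340 = $416,520
Remaining days: (217 − 178) × $6,880 = $268,320
Accrued per-day damages: $416,520 + $268,320 = $684,840
Less partial-performance credit: $684,840 − $232,290 = $452,550
Cap: 5% of $3,761,000 = $188,050
Cap at $188,050: $452,550 exceeds the cap → $188,050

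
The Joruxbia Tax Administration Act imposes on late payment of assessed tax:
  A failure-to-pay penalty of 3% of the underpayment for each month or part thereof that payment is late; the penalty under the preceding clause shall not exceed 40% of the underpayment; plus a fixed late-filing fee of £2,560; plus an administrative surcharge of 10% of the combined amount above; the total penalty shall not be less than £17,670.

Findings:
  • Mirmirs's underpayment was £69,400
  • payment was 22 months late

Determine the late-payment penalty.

Accrued rate: 3% × 22 = 66%, capped at 40% → 40%
Failure-to-pay penalty: 40% of £69,400 = £27,760
Penalty before surcharge: £27,760 + £2,560 = £30,320
Administrative surcharge: 10% of £30,320 = £3,032
Total penalty: £30,320 + £3,032 = £33,352
Minimum £17,670: £33,352 meets the minimum, no increase.

£33,352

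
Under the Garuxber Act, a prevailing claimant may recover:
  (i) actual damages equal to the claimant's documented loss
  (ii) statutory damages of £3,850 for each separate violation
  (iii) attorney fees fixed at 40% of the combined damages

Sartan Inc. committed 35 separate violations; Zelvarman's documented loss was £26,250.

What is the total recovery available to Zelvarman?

£225,400

Statutory damages: 35 × £3,850 = £134,750
Combined damages: £26,250 + £134,750 = £161,000
Attorney fees: 40% of £161,000 = £64,400
Total recovery: £161,000 + £64,400 = £225,400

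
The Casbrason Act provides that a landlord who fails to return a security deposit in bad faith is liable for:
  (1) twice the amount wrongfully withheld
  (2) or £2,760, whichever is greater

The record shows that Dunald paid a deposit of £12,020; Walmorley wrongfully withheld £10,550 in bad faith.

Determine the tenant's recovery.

£21,100

Doubled: 2 × £10,550 = £21,100
Minimum £2,760: £21,100 meets the minimum, no increase.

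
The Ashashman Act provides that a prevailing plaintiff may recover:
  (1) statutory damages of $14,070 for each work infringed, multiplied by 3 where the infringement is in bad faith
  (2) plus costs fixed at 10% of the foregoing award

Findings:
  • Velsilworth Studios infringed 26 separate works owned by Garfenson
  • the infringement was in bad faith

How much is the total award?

$1,207,206

Statutory damages: 26 × $14,070 = $365,820
Trebled: 3 × $365,820 = $1,097,460
Costs: 10% of $1,097,460 = $109,746
Award plus costs: $1,097,460 + $109,746 = $1,207,206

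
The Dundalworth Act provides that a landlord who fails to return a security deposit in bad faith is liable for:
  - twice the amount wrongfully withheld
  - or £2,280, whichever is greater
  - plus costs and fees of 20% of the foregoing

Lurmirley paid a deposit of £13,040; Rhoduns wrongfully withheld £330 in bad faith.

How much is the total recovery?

Doubled: 2 × £330 = £660
Minimum £2,280: £660 is below the minimum → £2,280
Costs and fees: 20% of £2,280 = £456
Total recovery: £2,280 + £456 = £2,736

Recovery: £2,736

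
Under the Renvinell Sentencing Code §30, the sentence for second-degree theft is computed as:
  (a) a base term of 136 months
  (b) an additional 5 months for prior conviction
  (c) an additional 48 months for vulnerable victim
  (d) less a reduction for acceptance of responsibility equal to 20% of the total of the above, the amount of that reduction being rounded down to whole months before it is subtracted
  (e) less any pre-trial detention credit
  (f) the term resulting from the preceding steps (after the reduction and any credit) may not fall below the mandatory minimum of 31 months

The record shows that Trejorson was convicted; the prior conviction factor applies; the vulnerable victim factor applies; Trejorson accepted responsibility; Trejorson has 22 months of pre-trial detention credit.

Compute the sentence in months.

130 months

Prior conviction enhancement: +5 months
Vulnerable victim enhancement: +48 months
Adjusted term: 136 months + 5 months + 48 months = 189 months
Acceptance of responsibility reduction: 20% of 189 months = 37 months (rounded down)
After reduction: 189 − 37 = 152 months
Less pre-trial detention credit: 152 months − 22 months = 130 months
Minimum 31 months: 130 months meets the minimum, no increase.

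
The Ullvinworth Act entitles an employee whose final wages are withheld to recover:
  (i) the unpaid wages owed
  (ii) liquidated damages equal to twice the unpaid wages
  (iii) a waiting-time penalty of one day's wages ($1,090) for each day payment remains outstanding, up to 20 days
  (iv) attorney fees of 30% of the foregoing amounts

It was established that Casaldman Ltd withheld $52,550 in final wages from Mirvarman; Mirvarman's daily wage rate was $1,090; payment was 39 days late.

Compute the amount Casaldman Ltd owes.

Total award: $233,285

Doubled: 2 × $52,550 = $105,100
Penalty days: min(39, 20) = 20
Waiting-time penalty: 20 × $1,090 = $21,800
Subtotal: $52,550 + $105,100 + $21,800 = $179,450
Attorney fees: 30% of $179,450 = $53,835
Total award: $179,450 + $53,835 = $233,285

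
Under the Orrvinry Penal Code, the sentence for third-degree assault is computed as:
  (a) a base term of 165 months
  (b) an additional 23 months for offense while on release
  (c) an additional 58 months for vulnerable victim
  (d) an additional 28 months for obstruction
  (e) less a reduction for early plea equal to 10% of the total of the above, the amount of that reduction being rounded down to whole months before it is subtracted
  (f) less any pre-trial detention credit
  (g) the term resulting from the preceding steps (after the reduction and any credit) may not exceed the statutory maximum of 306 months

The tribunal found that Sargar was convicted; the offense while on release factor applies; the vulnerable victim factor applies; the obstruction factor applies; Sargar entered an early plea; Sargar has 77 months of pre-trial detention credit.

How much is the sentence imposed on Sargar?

170 months

Offense while on release enhancement: +23 months
Vulnerable victim enhancement: +58 months
Obstruction enhancement: +28 months
Adjusted term: 165 months + 23 months + 58 months + 28 months = 274 months
Early plea reduction: 10% of 274 months = 27 months (rounded down)
After reduction: 274 − 27 = 247 months
Less pre-trial detention credit: 247 months − 77 months = 170 months
Cap at 306 months: 170 months is within the cap, no reduction.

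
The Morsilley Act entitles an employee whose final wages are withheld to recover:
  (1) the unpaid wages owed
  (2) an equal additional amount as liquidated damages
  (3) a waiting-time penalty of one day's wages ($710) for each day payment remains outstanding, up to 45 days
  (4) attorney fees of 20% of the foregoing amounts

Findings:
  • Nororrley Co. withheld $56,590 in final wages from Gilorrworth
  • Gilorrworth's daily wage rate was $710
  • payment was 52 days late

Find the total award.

$174,156

Liquidated damages (equal amount): $56,590
Penalty days: min(52, 45) = 45
Waiting-time penalty: 45 × $710 = $31,950
Subtotal: $56,590 + $56,590 + $31,950 = $145,130
Attorney fees: 20% of $145,130 = $29,026
Total award: $145,130 + $29,026 = $174,156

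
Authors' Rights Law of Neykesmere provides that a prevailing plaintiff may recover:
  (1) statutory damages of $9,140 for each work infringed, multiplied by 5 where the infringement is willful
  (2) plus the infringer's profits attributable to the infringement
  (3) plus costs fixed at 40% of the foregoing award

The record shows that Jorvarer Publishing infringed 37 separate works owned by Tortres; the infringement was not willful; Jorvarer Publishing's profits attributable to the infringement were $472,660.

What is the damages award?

$1,135,176

Statutory damages: 37 × $9,140 = $338,180
Infringement not willful: no ×5 enhancement.
Combined award: $338,180 + $472,660 = $810,840
Costs: 40% of $810,840 = $324,336
Award plus costs: $810,840 + $324,336 = $1,135,176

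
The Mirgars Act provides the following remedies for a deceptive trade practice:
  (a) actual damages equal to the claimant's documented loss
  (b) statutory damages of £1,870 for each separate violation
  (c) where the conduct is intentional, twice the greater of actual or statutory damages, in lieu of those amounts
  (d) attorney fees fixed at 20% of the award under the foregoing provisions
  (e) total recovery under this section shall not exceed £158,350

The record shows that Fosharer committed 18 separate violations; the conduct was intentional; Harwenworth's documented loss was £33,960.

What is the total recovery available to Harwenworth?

Statutory damages: 18 × £1,870 = £33,660
Greater of actual damages (£33,960) or statutory damages (£33,660): £33,960
Doubled: 2 × £33,960 = £67,920
Attorney fees: 20% of £67,920 = £13,584
Total before cap: £67,920 + £13,584 = £81,504
Cap at £158,350: £81,504 is within the cap, no reduction.

£81,504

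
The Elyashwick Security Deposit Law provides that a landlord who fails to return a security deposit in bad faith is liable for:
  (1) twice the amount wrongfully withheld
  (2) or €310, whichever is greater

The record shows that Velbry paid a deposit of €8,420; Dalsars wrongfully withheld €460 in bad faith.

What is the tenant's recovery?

€920

Doubled: 2 × €460 = €920
Minimum €310: €920 meets the minimum, no increase.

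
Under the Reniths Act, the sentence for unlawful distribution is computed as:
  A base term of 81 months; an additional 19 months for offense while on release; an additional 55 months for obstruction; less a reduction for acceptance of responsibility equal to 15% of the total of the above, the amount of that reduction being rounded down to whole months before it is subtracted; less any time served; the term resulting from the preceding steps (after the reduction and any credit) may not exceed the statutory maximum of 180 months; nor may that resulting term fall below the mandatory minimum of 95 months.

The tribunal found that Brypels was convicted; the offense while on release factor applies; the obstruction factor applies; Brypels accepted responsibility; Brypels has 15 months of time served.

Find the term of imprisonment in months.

Offense while on release enhancement: +19 months
Obstruction enhancement: +55 months
Adjusted term: 81 months + 19 months + 55 months = 155 months
Acceptance of responsibility reduction: 15% of 155 months = 23 months (rounded down)
After reduction: 155 − 23 = 132 months
Less time served: 132 months − 15 months = 117 months
Cap at 180 months: 117 months is within the cap, no reduction.
Minimum 95 months: 117 months meets the minimum, no increase.

Sentence: 117 months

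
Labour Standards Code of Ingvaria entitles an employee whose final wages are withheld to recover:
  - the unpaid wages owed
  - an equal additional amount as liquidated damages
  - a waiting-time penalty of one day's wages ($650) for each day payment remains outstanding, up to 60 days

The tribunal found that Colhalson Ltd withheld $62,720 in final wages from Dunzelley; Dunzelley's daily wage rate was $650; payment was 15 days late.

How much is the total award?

Liquidated damages (equal amount): $62,720
Penalty days: min(15, 60) = 15
Waiting-time penalty: 15 × $650 = $9,750
Total award: $62,720 + $62,720 + $9,750 = $135,190

$135,190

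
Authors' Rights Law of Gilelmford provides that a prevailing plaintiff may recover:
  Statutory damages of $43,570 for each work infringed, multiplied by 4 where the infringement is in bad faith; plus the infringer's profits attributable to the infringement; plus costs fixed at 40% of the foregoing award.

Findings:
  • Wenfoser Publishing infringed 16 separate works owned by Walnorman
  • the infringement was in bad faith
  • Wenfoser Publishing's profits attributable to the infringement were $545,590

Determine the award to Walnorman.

Statutory damages: 16 × $43,570 = $697,120
Multiplied by 4: 4 × $697,120 = $2,788,480
Combined award: $2,788,480 + $545,590 = $3,334,070
Costs: 40% of $3,334,070 = $1,333,628
Award plus costs: $3,334,070 + $1,333,628 = $4,667,698

Award: $4,667,698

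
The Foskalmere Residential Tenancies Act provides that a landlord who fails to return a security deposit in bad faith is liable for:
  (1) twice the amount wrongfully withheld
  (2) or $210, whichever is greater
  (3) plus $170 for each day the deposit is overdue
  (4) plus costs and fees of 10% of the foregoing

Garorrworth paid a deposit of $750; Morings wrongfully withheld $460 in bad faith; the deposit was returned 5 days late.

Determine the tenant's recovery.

$1,947

Doubled: 2 × $460 = $920
Minimum $210: $920 meets the minimum, no increase.
Late-return penalty: 5 × $170 = $850
Damages plus late penalty: $920 + $850 = $1,770
Costs and fees: 10% of $1,770 = $177
Total recovery: $1,770 + $177 = $1,947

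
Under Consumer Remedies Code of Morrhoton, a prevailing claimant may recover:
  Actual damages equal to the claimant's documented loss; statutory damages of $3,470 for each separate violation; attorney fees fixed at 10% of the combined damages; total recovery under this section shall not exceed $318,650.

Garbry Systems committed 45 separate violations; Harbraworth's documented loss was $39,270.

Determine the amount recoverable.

$214,962

Statutory damages: 45 × $3,470 = $156,150
Combined damages: $39,270 + $156,150 = $195,420
Attorney fees: 10% of $195,420 = $19,542
Total before cap: $195,420 + $19,542 = $214,962
Cap at $318,650: $214,962 is within the cap, no reduction.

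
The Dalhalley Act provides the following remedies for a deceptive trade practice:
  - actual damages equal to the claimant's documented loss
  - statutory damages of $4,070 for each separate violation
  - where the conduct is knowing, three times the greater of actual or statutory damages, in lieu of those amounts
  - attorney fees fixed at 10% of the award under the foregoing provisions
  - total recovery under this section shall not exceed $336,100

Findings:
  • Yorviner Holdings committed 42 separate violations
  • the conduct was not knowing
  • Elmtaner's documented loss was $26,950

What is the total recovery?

Statutory damages: 42 × $4,070 = $170,940
Conduct not knowing: the in-lieu enhancement does not apply.
Actual plus statutory damages: $26,950 + $170,940 = $197,890
Attorney fees: 10% of $197,890 = $19,789
Total before cap: $197,890 + $19,789 = $217,679
Cap at $336,100: $217,679 is within the cap, no reduction.

$217,679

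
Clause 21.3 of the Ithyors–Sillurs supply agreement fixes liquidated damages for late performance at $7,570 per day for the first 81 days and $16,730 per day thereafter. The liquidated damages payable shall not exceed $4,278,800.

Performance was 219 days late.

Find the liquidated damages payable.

First 81 days: 81 × $7,570 = $613,170
Remaining days: (219 − 81) × $16,730 = $2,308,740
Accrued per-day damages: $613,170 + $2,308,740 = $2,921,910
Cap at $4,278,800: $2,921,910 is within the cap, no reduction.

$2,921,910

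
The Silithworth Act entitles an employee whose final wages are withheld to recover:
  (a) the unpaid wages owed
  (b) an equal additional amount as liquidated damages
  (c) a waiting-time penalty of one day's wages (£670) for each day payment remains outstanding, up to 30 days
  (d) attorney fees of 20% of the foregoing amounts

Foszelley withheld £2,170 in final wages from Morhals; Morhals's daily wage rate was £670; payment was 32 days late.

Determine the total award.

£29,328

Liquidated damages (equal amount): £2,170
Penalty days: min(32, 30) = 30
Waiting-time penalty: 30 × £670 = £20,100
Subtotal: £2,170 + £2,170 + £20,100 = £24,440
Attorney fees: 20% of £24,440 = £4,888
Total award: £24,440 + £4,888 = £29,328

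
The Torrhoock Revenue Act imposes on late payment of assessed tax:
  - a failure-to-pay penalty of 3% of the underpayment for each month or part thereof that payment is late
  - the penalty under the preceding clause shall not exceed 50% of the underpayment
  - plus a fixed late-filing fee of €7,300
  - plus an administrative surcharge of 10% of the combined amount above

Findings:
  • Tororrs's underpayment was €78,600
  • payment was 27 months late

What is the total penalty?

Accrued rate: 3% × 27 = 81%, capped at 50% → 50%
Failure-to-pay penalty: 50% of €78,600 = €39,300
Penalty before surcharge: €39,300 + €7,300 = €46,600
Administrative surcharge: 10% of €46,600 = €4,660
Total penalty: €46,600 + €4,660 = €51,260

€51,260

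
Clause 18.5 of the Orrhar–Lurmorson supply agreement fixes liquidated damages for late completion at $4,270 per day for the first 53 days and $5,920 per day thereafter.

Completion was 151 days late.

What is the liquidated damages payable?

$806,470

First 53 days: 53 × $4,270 = $226,310
Remaining days: (151 − 53) × $5,920 = $580,160
Accrued per-day damages: $226,310 + $580,160 = $806,470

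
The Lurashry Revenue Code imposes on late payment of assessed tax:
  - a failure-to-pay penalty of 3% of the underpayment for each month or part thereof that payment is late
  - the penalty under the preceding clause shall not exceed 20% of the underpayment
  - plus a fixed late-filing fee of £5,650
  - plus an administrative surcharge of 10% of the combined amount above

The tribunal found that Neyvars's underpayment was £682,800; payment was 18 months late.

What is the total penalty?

Accrued rate: 3% × 18 = 54%, capped at 20% → 20%
Failure-to-pay penalty: 20% of £682,800 = £136,560
Penalty before surcharge: £136,560 + £5,650 = £142,210
Administrative surcharge: 10% of £142,210 = £14,221
Total penalty: £142,210 + £14,221 = £156,431

£156,431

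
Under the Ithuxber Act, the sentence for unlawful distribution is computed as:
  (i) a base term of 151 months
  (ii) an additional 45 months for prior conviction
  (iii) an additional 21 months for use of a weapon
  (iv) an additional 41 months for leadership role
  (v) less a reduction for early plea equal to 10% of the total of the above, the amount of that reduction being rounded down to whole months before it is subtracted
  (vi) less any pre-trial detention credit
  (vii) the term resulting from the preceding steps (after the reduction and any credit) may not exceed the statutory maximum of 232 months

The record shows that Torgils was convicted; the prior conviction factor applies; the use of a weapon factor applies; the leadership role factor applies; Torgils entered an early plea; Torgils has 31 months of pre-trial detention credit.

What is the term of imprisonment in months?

Prior conviction enhancement: +45 months
Use of a weapon enhancement: +21 months
Leadership role enhancement: +41 months
Adjusted term: 151 months + 45 months + 21 months + 41 months = 258 months
Early plea reduction: 10% of 258 months = 25 months (rounded down)
After reduction: 258 − 25 = 233 months
Less pre-trial detention credit: 233 months − 31 months = 202 months
Cap at 232 months: 202 months is within the cap, no reduction.

Sentence: 202 months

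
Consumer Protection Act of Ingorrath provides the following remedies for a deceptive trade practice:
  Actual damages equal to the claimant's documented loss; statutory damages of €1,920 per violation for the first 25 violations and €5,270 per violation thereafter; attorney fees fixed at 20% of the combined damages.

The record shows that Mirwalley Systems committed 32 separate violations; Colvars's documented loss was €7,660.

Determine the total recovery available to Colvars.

First 25 violations: 25 × €1,920 = €48,000
Remaining violations: (32 − 25) × €5,270 = €36,890
Statutory damages: €48,000 + €36,890 = €84,890
Combined damages: €7,660 + €84,890 = €92,550
Attorney fees: 20% of €92,550 = €18,510
Total recovery: €92,550 + €18,510 = €111,060

€111,060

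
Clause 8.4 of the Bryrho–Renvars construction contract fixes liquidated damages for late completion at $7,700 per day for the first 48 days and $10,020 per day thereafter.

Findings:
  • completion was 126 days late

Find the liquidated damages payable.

Liquidated damages: $1,151,160

First 48 days: 48 × $7,700 = $369,600
Remaining days: (126 − 48) × $10,020 = $781,560
Accrued per-day damages: $369,600 + $781,560 = $1,151,160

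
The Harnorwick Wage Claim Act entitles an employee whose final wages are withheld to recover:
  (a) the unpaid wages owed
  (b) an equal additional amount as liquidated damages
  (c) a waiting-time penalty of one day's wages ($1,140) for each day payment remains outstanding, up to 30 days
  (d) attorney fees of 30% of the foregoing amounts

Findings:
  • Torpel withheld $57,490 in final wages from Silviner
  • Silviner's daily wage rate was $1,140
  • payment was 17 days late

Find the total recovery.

$174,668

Liquidated damages (equal amount): $57,490
Penalty days: min(17, 30) = 17
Waiting-time penalty: 17 × $1,140 = $19,380
Subtotal: $57,490 + $57,490 + $19,380 = $134,360
Attorney fees: 30% of $134,360 = $40,308
Total award: $134,360 + $40,308 = $174,668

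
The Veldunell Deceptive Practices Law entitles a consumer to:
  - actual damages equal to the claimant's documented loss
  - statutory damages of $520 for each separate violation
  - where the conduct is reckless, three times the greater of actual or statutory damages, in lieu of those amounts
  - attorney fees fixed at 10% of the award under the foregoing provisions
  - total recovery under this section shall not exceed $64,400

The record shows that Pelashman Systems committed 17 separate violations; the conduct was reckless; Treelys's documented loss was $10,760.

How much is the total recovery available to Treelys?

Total recovery: $35,508

Statutory damages: 17 × $520 = $8,840
Greater of actual damages ($10,760) or statutory damages ($8,840): $10,760
Trebled: 3 × $10,760 = $32,280
Attorney fees: 10% of $32,280 = $3,228
Total before cap: $32,280 + $3,228 = $35,508
Cap at $64,400: $35,508 is within the cap, no reduction.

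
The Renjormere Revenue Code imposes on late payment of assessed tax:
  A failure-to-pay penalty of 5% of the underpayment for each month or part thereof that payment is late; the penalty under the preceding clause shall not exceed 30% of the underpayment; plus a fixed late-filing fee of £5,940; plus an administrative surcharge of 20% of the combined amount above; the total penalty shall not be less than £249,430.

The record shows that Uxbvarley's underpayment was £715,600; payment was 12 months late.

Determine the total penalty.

Accrued rate: 5% × 12 = 60%, capped at 30% → 30%
Failure-to-pay penalty: 30% of £715,600 = £214,680
Penalty before surcharge: £214,680 + £5,940 = £220,620
Administrative surcharge: 20% of £220,620 = £44,124
Total penalty: £220,620 + £44,124 = £264,744
Minimum £249,430: £264,744 meets the minimum, no increase.

£264,744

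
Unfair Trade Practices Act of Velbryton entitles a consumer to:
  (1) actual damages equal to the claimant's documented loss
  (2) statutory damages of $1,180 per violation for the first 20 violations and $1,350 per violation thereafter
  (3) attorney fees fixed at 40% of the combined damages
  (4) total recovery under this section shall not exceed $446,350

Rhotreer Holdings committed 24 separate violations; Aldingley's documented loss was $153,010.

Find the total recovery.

$254,814

First 20 violations: 20 × $1,180 = $23,600
Remaining violations: (24 − 20) × $1,350 = $5,400
Statutory damages: $23,600 + $5,400 = $29,000
Combined damages: $153,010 + $29,000 = $182,010
Attorney fees: 40% of $182,010 = $72,804
Total before cap: $182,010 + $72,804 = $254,814
Cap at $446,350: $254,814 is within the cap, no reduction.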